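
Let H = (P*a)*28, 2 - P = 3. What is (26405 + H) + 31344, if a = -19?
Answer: 58281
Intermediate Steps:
P = -1 (P = 2 - 1*3 = 2 - 3 = -1)
H = 532 (H = -1*(-19)*28 = 19*28 = 532)
(26405 + H) + 31344 = (26405 + 532) + 31344 = 26937 + 31344 = 58281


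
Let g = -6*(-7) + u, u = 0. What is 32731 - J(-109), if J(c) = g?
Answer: 32689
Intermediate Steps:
g = 42 (g = -6*(-7) + 0 = 42 + 0 = 42)
J(c) = 42
32731 - J(-109) = 32731 - 1*42 = 32731 - 42 = 32689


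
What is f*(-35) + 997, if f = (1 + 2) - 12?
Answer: 1312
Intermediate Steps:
f = -9 (f = 3 - 12 = -9)
f*(-35) + 997 = -9*(-35) + 997 = 315 + 997 = 1312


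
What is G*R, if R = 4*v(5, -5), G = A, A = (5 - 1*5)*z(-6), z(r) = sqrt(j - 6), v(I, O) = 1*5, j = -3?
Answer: 0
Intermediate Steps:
v(I, O) = 5
z(r) = 3*I (z(r) = sqrt(-3 - 6) = sqrt(-9) = 3*I)
A = 0 (A = (5 - 1*5)*(3*I) = (5 - 5)*(3*I) = 0*(3*I) = 0)
G = 0
R = 20 (R = 4*5 = 20)
G*R = 0*20 = 0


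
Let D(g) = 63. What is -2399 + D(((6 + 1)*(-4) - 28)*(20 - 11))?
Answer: -2336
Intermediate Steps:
-2399 + D(((6 + 1)*(-4) - 28)*(20 - 11)) = -2399 + 63 = -2336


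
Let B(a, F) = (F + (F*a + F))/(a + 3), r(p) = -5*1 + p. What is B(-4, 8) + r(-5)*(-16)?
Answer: 176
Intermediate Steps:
r(p) = -5 + p
B(a, F) = (2*F + F*a)/(3 + a) (B(a, F) = (F + (F + F*a))/(3 + a) = (2*F + F*a)/(3 + a))
B(-4, 8) + r(-5)*(-16) = 8*(2 - 4)/(3 - 4) + (-5 - 5)*(-16) = 8*(-2)/(-1) - 10*(-16) = 8*(-1)*(-2) + 160 = 16 + 160 = 176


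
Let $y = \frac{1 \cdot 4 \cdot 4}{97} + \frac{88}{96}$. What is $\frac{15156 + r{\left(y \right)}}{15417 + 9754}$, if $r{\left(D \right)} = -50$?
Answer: $\frac{15106}{25171} \approx 0.60013$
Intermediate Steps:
$y = \frac{1259}{1164}$ ($y = 4 \cdot 4 \cdot \frac{1}{97} + 88 \cdot \frac{1}{96} = 16 \cdot \frac{1}{97} + \frac{11}{12} = \frac{16}{97} + \frac{11}{12} = \frac{1259}{1164} \approx 1.0816$)
$\frac{15156 + r{\left(y \right)}}{15417 + 9754} = \frac{15156 - 50}{15417 + 9754} = \frac{15106}{25171}$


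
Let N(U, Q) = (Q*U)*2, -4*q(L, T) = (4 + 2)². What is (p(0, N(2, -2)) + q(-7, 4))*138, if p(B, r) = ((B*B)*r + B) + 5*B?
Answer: -1242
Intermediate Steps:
q(L, T) = -9 (q(L, T) = -(4 + 2)²/4 = -¼*6² = -¼*36 = -9)
N(U, Q) = 2*Q*U
p(B, r) = 6*B + r*B² (p(B, r) = (B²*r + B) + 5*B = (r*B² + B) + 5*B = (B + r*B²) + 5*B = 6*B + r*B²)
(p(0, N(2, -2)) + q(-7, 4))*138 = (0*(6 + 0*(2*(-2)*2)) - 9)*138 = (0*(6 + 0*(-8)) - 9)*138 = (0*(6 + 0) - 9)*138 = (0*6 - 9)*138 = (0 - 9)*138 = -9*138 = -1242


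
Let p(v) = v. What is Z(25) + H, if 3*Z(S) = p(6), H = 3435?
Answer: 3437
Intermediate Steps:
Z(S) = 2 (Z(S) = (⅓)*6 = 2)
Z(25) + H = 2 + 3435 = 3437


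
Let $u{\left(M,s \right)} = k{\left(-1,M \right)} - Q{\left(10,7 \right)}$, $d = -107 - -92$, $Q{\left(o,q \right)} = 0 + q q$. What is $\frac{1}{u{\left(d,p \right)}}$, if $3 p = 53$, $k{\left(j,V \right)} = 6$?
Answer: $- \frac{1}{43} \approx -0.023256$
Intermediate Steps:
$Q{\left(o,q \right)} = q^{2}$ ($Q{\left(o,q \right)} = 0 + q^{2} = q^{2}$)
$p = \frac{53}{3}$ ($p = \frac{1}{3} \cdot 53 = \frac{53}{3} \approx 17.667$)
$d = -15$ ($d = -107 + 92 = -15$)
$u{\left(M,s \right)} = -43$ ($u{\left(M,s \right)} = 6 - 7^{2} = 6 - 49 = -43$)
$\frac{1}{u{\left(d,p \right)}} = \frac{1}{-43} = - \frac{1}{43}$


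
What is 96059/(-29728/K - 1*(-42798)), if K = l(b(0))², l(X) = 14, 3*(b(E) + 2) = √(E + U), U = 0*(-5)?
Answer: 4706891/2089670 ≈ 2.2525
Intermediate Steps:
U = 0
b(E) = -2 + √E/3 (b(E) = -2 + √(E + 0)/3 = -2 + √E/3)
K = 196 (K = 14² = 196)
96059/(-29728/K - 1*(-42798)) = 96059/(-29728/196 - 1*(-42798)) = 96059/(-29728*1/196 + 42798) = 96059/(-7432/49 + 42798) = 96059/(2089670/49) = 96059*(49/2089670) = 4706891/2089670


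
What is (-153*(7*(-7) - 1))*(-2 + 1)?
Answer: -7650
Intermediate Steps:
(-153*(7*(-7) - 1))*(-2 + 1) = -153*(-49 - 1)*(-1) = -153*(-50)*(-1) = 7650*(-1) = -7650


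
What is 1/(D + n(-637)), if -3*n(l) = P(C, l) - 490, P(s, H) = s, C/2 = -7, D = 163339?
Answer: 1/163507 ≈ 6.1159e-6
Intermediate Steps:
C = -14 (C = 2*(-7) = -14)
n(l) = 168 (n(l) = -(-14 - 490)/3 = -1/3*(-504) = 168)
1/(D + n(-637)) = 1/(163339 + 168) = 1/163507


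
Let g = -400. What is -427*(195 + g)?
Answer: 87535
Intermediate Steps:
-427*(195 + g) = -427*(195 - 400) = -427*(-205) = 87535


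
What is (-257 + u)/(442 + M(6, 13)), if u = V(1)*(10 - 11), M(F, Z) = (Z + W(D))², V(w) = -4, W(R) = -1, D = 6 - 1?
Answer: -253/586 ≈ -0.43174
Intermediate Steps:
D = 5
M(F, Z) = (-1 + Z)² (M(F, Z) = (Z - 1)² = (-1 + Z)²)
u = 4 (u = -4*(10 - 11) = -4*(-1) = 4)
(-257 + u)/(442 + M(6, 13)) = (-257 + 4)/(442 + (-1 + 13)²) = -253/(442 + 12²) = -253/(442 + 144) = -253/586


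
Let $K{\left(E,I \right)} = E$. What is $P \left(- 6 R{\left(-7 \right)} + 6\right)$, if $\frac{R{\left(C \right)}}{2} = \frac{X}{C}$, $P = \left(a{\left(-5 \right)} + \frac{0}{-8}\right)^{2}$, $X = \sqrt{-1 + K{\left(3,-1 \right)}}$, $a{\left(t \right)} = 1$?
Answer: $6 + \frac{12 \sqrt{2}}{7} \approx 8.4244$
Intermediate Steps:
$X = \sqrt{2}$ ($X = \sqrt{-1 + 3} = \sqrt{2} \approx 1.4142$)
$P = 1$ ($P = \left(1 + \frac{0}{-8}\right)^{2} = \left(1 + 0 \left(- \frac{1}{8}\right)\right)^{2} = \left(1 + 0\right)^{2} = 1^{2} = 1$)
$R{\left(C \right)} = \frac{2 \sqrt{2}}{C}$ ($R{\left(C \right)} = 2 \frac{\sqrt{2}}{C} = \frac{2 \sqrt{2}}{C}$)
$P \left(- 6 R{\left(-7 \right)} + 6\right) = 1 \left(- 6 \frac{2 \sqrt{2}}{-7} + 6\right) = 1 \left(- 6 \cdot 2 \sqrt{2} \left(- \frac{1}{7}\right) + 6\right) = 1 \left(- 6 \left(- \frac{2 \sqrt{2}}{7}\right) + 6\right) = 1 \left(\frac{12 \sqrt{2}}{7} + 6\right) = 1 \left(6 + \frac{12 \sqrt{2}}{7}\right) = 6 + \frac{12 \sqrt{2}}{7}$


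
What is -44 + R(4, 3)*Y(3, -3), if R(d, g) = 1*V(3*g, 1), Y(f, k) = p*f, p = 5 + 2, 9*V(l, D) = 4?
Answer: -104/3 ≈ -34.667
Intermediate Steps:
V(l, D) = 4/9 (V(l, D) = (⅑)*4 = 4/9)
p = 7
Y(f, k) = 7*f
R(d, g) = 4/9 (R(d, g) = 1*(4/9) = 4/9)
-44 + R(4, 3)*Y(3, -3) = -44 + 4*(7*3)/9 = -44 + (4/9)*21 = -44 + 28/3 = -104/3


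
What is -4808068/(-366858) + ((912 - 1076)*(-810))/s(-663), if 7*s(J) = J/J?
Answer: 170569362554/183429 ≈ 9.2989e+5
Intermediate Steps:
s(J) = 1/7 (s(J) = (J/J)/7 = (1/7)*1 = 1/7)
-4808068/(-366858) + ((912 - 1076)*(-810))/s(-663) = -4808068/(-366858) + ((912 - 1076)*(-810))/(1/7) = -4808068*(-1/366858) - 164*(-810)*7 = 2404034/183429 + 132840*7 = 2404034/183429 + 929880 = 170569362554/183429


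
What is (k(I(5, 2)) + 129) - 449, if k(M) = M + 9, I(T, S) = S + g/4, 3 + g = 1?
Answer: -619/2 ≈ -309.50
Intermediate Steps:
g = -2 (g = -3 + 1 = -2)
I(T, S) = -½ + S (I(T, S) = S - 2/4 = S - 2*¼ = S - ½ = -½ + S)
k(M) = 9 + M
(k(I(5, 2)) + 129) - 449 = ((9 + (-½ + 2)) + 129) - 449 = ((9 + 3/2) + 129) - 449 = (21/2 + 129) - 449 = 279/2 - 449 = -619/2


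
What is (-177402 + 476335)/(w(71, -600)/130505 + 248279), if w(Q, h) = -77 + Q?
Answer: 39012251165/32401650889 ≈ 1.2040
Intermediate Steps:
(-177402 + 476335)/(w(71, -600)/130505 + 248279) = (-177402 + 476335)/((-77 + 71)/130505 + 248279) = 298933/(-6*1/130505 + 248279) = 298933/(-6/130505 + 248279) = 298933/(32401650889/130505) = 298933*(130505/32401650889) = 39012251165/32401650889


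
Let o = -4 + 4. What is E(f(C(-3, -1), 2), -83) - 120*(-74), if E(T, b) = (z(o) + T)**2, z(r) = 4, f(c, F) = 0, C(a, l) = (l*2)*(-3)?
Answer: 8896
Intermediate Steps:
o = 0
C(a, l) = -6*l (C(a, l) = (2*l)*(-3) = -6*l)
E(T, b) = (4 + T)**2
E(f(C(-3, -1), 2), -83) - 120*(-74) = (4 + 0)**2 - 120*(-74) = 4**2 + 8880 = 16 + 8880 = 8896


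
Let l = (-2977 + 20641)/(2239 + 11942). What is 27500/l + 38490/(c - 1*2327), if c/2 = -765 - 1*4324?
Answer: 81266479169/3681472 ≈ 22074.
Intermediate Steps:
c = -10178 (c = 2*(-765 - 1*4324) = 2*(-765 - 4324) = 2*(-5089) = -10178)
l = 5888/4727 (l = 17664/14181 = 17664*(1/14181) = 5888/4727 ≈ 1.2456)
27500/l + 38490/(c - 1*2327) = 27500/(5888/4727) + 38490/(-10178 - 1*2327) = 27500*(4727/5888) + 38490/(-10178 - 2327) = 32498125/1472 + 38490/(-12505) = 32498125/1472 + 38490*(-1/12505) = 32498125/1472 - 7698/2501 = 81266479169/3681472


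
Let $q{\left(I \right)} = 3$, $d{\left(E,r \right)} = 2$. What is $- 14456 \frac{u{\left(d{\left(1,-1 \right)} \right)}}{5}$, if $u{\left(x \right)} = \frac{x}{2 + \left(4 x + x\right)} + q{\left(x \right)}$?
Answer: $- \frac{137332}{15} \approx -9155.5$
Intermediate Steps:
$u{\left(x \right)} = 3 + \frac{x}{2 + 5 x}$ ($u{\left(x \right)} = \frac{x}{2 + \left(4 x + x\right)} + 3 = \frac{x}{2 + 5 x} + 3 = 3 + \frac{x}{2 + 5 x}$)
$- 14456 \frac{u{\left(d{\left(1,-1 \right)} \right)}}{5} = - 14456 \frac{2 \frac{1}{2 + 5 \cdot 2} \left(3 + 8 \cdot 2\right)}{5} = - 14456 \frac{2 \left(3 + 16\right)}{2 + 10} \cdot \frac{1}{5} = - 14456 \cdot 2 \cdot \frac{1}{12} \cdot 19 \cdot \frac{1}{5} = - 14456 \cdot \frac{19}{6} \cdot \frac{1}{5} = \left(-14456\right) \frac{19}{30} = - \frac{137332}{15}$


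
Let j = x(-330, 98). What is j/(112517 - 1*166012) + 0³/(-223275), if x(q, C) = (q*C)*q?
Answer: -2134440/10699 ≈ -199.50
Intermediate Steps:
x(q, C) = C*q² (x(q, C) = (C*q)*q = C*q²)
j = 10672200 (j = 98*(-330)² = 98*108900 = 10672200)
j/(112517 - 1*166012) + 0³/(-223275) = 10672200/(112517 - 1*166012) + 0³/(-223275) = 10672200/(112517 - 166012) + 0*(-1/223275) = 10672200/(-53495) + 0 = 10672200*(-1/53495) + 0 = -2134440/10699 + 0 = -2134440/10699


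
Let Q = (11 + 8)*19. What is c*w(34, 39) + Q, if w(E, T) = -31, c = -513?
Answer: 16264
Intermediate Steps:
Q = 361 (Q = 19*19 = 361)
c*w(34, 39) + Q = -513*(-31) + 361 = 15903 + 361 = 16264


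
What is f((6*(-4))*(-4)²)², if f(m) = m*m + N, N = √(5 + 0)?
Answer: (147456 + √5)² ≈ 2.1744e+10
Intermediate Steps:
N = √5 ≈ 2.2361
f(m) = √5 + m² (f(m) = m*m + √5 = m² + √5 = √5 + m²)
f((6*(-4))*(-4)²)² = (√5 + ((6*(-4))*(-4)²)²)² = (√5 + (-24*16)²)² = (√5 + (-384)²)² = (√5 + 147456)² = (147456 + √5)²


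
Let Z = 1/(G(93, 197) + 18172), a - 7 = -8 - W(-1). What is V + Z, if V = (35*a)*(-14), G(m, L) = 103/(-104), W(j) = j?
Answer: 104/1889785 ≈ 5.5033e-5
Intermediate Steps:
G(m, L) = -103/104 (G(m, L) = 103*(-1/104) = -103/104)
a = 0 (a = 7 + (-8 - 1*(-1)) = 7 + (-8 + 1) = 7 - 7 = 0)
Z = 104/1889785 (Z = 1/(-103/104 + 18172) = 1/(1889785/104) = 104/1889785 ≈ 5.5033e-5)
V = 0 (V = (35*0)*(-14) = 0*(-14) = 0)
V + Z = 0 + 104/1889785 = 104/1889785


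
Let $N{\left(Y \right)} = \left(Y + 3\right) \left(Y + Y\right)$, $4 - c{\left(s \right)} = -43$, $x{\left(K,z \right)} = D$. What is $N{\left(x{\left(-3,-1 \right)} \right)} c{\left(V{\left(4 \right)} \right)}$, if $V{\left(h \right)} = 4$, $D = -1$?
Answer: $-188$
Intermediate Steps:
$x{\left(K,z \right)} = -1$
$c{\left(s \right)} = 47$ ($c{\left(s \right)} = 4 - -43 = 4 + 43 = 47$)
$N{\left(Y \right)} = 2 Y \left(3 + Y\right)$ ($N{\left(Y \right)} = \left(3 + Y\right) 2 Y = 2 Y \left(3 + Y\right)$)
$N{\left(x{\left(-3,-1 \right)} \right)} c{\left(V{\left(4 \right)} \right)} = 2 \left(-1\right) \left(3 - 1\right) 47 = 2 \left(-1\right) 2 \cdot 47 = \left(-4\right) 47 = -188$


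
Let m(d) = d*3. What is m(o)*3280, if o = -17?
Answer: -167280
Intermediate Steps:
m(d) = 3*d
m(o)*3280 = (3*(-17))*3280 = -51*3280 = -167280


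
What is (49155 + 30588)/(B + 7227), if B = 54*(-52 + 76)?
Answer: 26581/2841 ≈ 9.3562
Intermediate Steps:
B = 1296 (B = 54*24 = 1296)
(49155 + 30588)/(B + 7227) = (49155 + 30588)/(1296 + 7227) = 79743/8523 = 79743*(1/8523) = 26581/2841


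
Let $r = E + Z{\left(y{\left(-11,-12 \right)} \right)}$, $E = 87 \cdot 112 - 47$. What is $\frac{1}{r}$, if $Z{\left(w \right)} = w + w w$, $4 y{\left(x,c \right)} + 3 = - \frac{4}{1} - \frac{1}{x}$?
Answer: $\frac{121}{1173489} \approx 0.00010311$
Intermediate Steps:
$y{\left(x,c \right)} = - \frac{7}{4} - \frac{1}{4 x}$ ($y{\left(x,c \right)} = - \frac{3}{4} + \frac{- \frac{4}{1} - \frac{1}{x}}{4} = - \frac{3}{4} + \frac{\left(-4\right) 1 - \frac{1}{x}}{4} = - \frac{3}{4} + \frac{-4 - \frac{1}{x}}{4} = - \frac{3}{4} - \left(1 + \frac{1}{4 x}\right) = - \frac{7}{4} - \frac{1}{4 x}$)
$Z{\left(w \right)} = w + w^{2}$
$E = 9697$ ($E = 9744 - 47 = 9697$)
$r = \frac{1173489}{121}$ ($r = 9697 + \frac{-1 - -77}{4 \left(-11\right)} \left(1 + \frac{-1 - -77}{4 \left(-11\right)}\right) = 9697 + \frac{1}{4} \left(- \frac{1}{11}\right) \left(-1 + 77\right) \left(1 + \frac{1}{4} \left(- \frac{1}{11}\right) \left(-1 + 77\right)\right) = 9697 + \frac{1}{4} \left(- \frac{1}{11}\right) 76 \left(1 + \frac{1}{4} \left(- \frac{1}{11}\right) 76\right) = 9697 - \frac{19 \left(1 - \frac{19}{11}\right)}{11} = 9697 - - \frac{152}{121} = 9697 + \frac{152}{121} = \frac{1173489}{121} \approx 9698.3$)
$\frac{1}{r} = \frac{1}{\frac{1173489}{121}} = \frac{121}{1173489}$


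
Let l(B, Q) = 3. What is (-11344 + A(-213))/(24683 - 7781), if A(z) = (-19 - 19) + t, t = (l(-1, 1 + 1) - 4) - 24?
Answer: -11407/16902 ≈ -0.67489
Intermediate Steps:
t = -25 (t = (3 - 4) - 24 = -1 - 24 = -25)
A(z) = -63 (A(z) = (-19 - 19) - 25 = -38 - 25 = -63)
(-11344 + A(-213))/(24683 - 7781) = (-11344 - 63)/(24683 - 7781) = -11407/16902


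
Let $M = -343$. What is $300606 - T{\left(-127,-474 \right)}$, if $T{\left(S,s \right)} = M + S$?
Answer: $301076$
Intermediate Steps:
$T{\left(S,s \right)} = -343 + S$
$300606 - T{\left(-127,-474 \right)} = 300606 - \left(-343 - 127\right) = 300606 - -470 = 300606 + 470 = 301076$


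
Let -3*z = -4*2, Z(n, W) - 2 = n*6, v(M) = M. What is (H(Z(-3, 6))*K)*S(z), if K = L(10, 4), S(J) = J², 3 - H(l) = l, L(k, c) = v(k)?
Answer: 12160/9 ≈ 1351.1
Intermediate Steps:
L(k, c) = k
Z(n, W) = 2 + 6*n (Z(n, W) = 2 + n*6 = 2 + 6*n)
z = 8/3 (z = -(-4)*2/3 = -⅓*(-8) = 8/3 ≈ 2.6667)
H(l) = 3 - l
K = 10
(H(Z(-3, 6))*K)*S(z) = ((3 - (2 + 6*(-3)))*10)*(8/3)² = ((3 - (2 - 18))*10)*(64/9) = ((3 - 1*(-16))*10)*(64/9) = ((3 + 16)*10)*(64/9) = (19*10)*(64/9) = 190*(64/9) = 12160/9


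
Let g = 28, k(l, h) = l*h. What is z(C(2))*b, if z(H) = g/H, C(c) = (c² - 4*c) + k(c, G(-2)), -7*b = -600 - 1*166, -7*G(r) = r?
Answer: -2681/3 ≈ -893.67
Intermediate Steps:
G(r) = -r/7
b = 766/7 (b = -(-600 - 1*166)/7 = -(-600 - 166)/7 = -⅐*(-766) = 766/7 ≈ 109.43)
k(l, h) = h*l
C(c) = c² - 26*c/7 (C(c) = (c² - 4*c) + (-⅐*(-2))*c = (c² - 4*c) + 2*c/7 = c² - 26*c/7)
z(H) = 28/H
z(C(2))*b = (28/(((⅐)*2*(-26 + 7*2))))*(766/7) = (28/(((⅐)*2*(-26 + 14))))*(766/7) = (28/(((⅐)*2*(-12))))*(766/7) = (28/(-24/7))*(766/7) = (28*(-7/24))*(766/7) = -49/6*766/7 = -2681/3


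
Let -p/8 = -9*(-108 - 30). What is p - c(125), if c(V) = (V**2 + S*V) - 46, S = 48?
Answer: -31515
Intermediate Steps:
c(V) = -46 + V**2 + 48*V (c(V) = (V**2 + 48*V) - 46 = -46 + V**2 + 48*V)
p = -9936 (p = -(-72)*(-108 - 30) = -(-72)*(-138) = -8*1242 = -9936)
p - c(125) = -9936 - (-46 + 125**2 + 48*125) = -9936 - (-46 + 15625 + 6000) = -9936 - 1*21579 = -9936 - 21579 = -31515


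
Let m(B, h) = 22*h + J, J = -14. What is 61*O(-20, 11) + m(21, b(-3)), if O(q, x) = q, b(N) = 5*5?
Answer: -684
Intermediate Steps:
b(N) = 25
m(B, h) = -14 + 22*h (m(B, h) = 22*h - 14 = -14 + 22*h)
61*O(-20, 11) + m(21, b(-3)) = 61*(-20) + (-14 + 22*25) = -1220 + (-14 + 550) = -1220 + 536 = -684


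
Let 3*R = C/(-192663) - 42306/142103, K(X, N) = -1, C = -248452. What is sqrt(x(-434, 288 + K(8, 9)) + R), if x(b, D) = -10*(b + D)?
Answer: 2*sqrt(275523178507703721095046)/27377990289 ≈ 38.345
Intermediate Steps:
x(b, D) = -10*D - 10*b (x(b, D) = -10*(D + b) = -10*D - 10*b)
R = 27154973678/82133970867 (R = (-248452/(-192663) - 42306/142103)/3 = (-248452*(-1/192663) - 42306*1/142103)/3 = (248452/192663 - 42306/142103)/3 = (1/3)*(27154973678/27377990289) = 27154973678/82133970867 ≈ 0.33062)
sqrt(x(-434, 288 + K(8, 9)) + R) = sqrt((-10*(288 - 1) - 10*(-434)) + 27154973678/82133970867) = sqrt((-10*287 + 4340) + 27154973678/82133970867) = sqrt((-2870 + 4340) + 27154973678/82133970867) = sqrt(1470 + 27154973678/82133970867) = sqrt(120764092148168/82133970867) = 2*sqrt(275523178507703721095046)/27377990289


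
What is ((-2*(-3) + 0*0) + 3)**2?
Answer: 81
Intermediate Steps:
((-2*(-3) + 0*0) + 3)**2 = ((6 + 0) + 3)**2 = (6 + 3)**2 = 9**2 = 81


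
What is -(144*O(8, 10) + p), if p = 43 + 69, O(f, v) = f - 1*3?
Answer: -832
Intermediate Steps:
O(f, v) = -3 + f (O(f, v) = f - 3 = -3 + f)
p = 112
-(144*O(8, 10) + p) = -(144*(-3 + 8) + 112) = -(144*5 + 112) = -(720 + 112) = -1*832 = -832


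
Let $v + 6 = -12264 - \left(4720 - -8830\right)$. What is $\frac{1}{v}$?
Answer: $- \frac{1}{25820} \approx -3.873 \cdot 10^{-5}$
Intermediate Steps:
$v = -25820$ ($v = -6 - \left(16984 + 8830\right) = -6 - 25814 = -25820$)
$\frac{1}{v} = \frac{1}{-25820} = - \frac{1}{25820}$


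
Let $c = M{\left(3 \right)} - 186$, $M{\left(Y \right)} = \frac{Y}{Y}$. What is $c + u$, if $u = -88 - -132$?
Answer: $-141$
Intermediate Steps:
$M{\left(Y \right)} = 1$
$u = 44$ ($u = -88 + 132 = 44$)
$c = -185$ ($c = 1 - 186 = -185$)
$c + u = -185 + 44 = -141$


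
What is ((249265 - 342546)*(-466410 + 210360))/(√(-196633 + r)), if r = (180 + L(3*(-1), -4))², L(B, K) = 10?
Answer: -7961533350*I*√17837/17837 ≈ -5.9612e+7*I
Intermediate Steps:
r = 36100 (r = (180 + 10)² = 190² = 36100)
((249265 - 342546)*(-466410 + 210360))/(√(-196633 + r)) = ((249265 - 342546)*(-466410 + 210360))/(√(-196633 + 36100)) = (-93281*(-256050))/(√(-160533)) = 23884600050/((3*I*√17837)) = 23884600050*(-I*√17837/53511) = -7961533350*I*√17837/17837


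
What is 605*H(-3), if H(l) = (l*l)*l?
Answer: -16335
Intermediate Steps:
H(l) = l**3 (H(l) = l**2*l = l**3)
605*H(-3) = 605*(-3)**3 = 605*(-27) = -16335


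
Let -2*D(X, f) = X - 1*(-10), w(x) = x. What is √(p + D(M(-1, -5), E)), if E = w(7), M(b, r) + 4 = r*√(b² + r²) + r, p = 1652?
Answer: √(6606 + 10*√26)/2 ≈ 40.795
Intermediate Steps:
M(b, r) = -4 + r + r*√(b² + r²) (M(b, r) = -4 + (r*√(b² + r²) + r) = -4 + (r + r*√(b² + r²)) = -4 + r + r*√(b² + r²))
E = 7
D(X, f) = -5 - X/2 (D(X, f) = -(X - 1*(-10))/2 = -(X + 10)/2 = -(10 + X)/2 = -5 - X/2)
√(p + D(M(-1, -5), E)) = √(1652 + (-5 - (-4 - 5 - 5*√((-1)² + (-5)²))/2)) = √(1652 + (-5 - (-4 - 5 - 5*√(1 + 25))/2)) = √(1652 + (-5 - (-4 - 5 - 5*√26)/2)) = √(1652 + (-5 - (-9 - 5*√26)/2)) = √(1652 + (-5 + (9/2 + 5*√26/2))) = √(1652 + (-½ + 5*√26/2)) = √(3303/2 + 5*√26/2)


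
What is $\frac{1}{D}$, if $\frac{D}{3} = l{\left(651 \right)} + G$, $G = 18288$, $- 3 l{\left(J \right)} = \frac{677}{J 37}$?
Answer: $\frac{24087}{1321508491} \approx 1.8227 \cdot 10^{-5}$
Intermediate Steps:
$l{\left(J \right)} = - \frac{677}{111 J}$ ($l{\left(J \right)} = - \frac{677 \frac{1}{J 37}}{3} = - \frac{677 \frac{1}{37 J}}{3} = - \frac{\frac{677}{37} \frac{1}{J}}{3} = - \frac{677}{111 J}$)
$D = \frac{1321508491}{24087}$ ($D = 3 \left(- \frac{677}{111 \cdot 651} + 18288\right) = 3 \left(\left(- \frac{677}{111}\right) \frac{1}{651} + 18288\right) = 3 \left(- \frac{677}{72261} + 18288\right) = 3 \cdot \frac{1321508491}{72261} = \frac{1321508491}{24087} \approx 54864.0$)
$\frac{1}{D} = \frac{1}{\frac{1321508491}{24087}} = \frac{24087}{1321508491}$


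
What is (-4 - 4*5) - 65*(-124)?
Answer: 8036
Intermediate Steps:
(-4 - 4*5) - 65*(-124) = (-4 - 20) + 8060 = -24 + 8060 = 8036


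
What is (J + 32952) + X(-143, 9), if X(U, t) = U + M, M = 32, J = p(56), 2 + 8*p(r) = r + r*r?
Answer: 132959/4 ≈ 33240.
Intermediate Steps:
p(r) = -¼ + r/8 + r²/8 (p(r) = -¼ + (r + r*r)/8 = -¼ + (r + r²)/8 = -¼ + (r/8 + r²/8) = -¼ + r/8 + r²/8)
J = 1595/4 (J = -¼ + (⅛)*56 + (⅛)*56² = -¼ + 7 + (⅛)*3136 = -¼ + 7 + 392 = 1595/4 ≈ 398.75)
X(U, t) = 32 + U (X(U, t) = U + 32 = 32 + U)
(J + 32952) + X(-143, 9) = (1595/4 + 32952) + (32 - 143) = 133403/4 - 111 = 132959/4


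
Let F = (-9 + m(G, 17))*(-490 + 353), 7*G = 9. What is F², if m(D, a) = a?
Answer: 1201216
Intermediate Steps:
G = 9/7 (G = (⅐)*9 = 9/7 ≈ 1.2857)
F = -1096 (F = (-9 + 17)*(-490 + 353) = 8*(-137) = -1096)
F² = (-1096)² = 1201216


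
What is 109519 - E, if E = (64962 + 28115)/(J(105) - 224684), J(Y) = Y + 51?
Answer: 24590175109/224528 ≈ 1.0952e+5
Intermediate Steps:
J(Y) = 51 + Y
E = -93077/224528 (E = (64962 + 28115)/((51 + 105) - 224684) = 93077/(156 - 224684) = 93077/(-224528) = 93077*(-1/224528) = -93077/224528 ≈ -0.41455)
109519 - E = 109519 - 1*(-93077/224528) = 109519 + 93077/224528 = 24590175109/224528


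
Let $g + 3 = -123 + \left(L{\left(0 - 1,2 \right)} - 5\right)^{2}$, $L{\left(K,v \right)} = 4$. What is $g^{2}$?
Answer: $15625$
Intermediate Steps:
$g = -125$ ($g = -3 - \left(123 - \left(4 - 5\right)^{2}\right) = -3 - \left(123 - \left(-1\right)^{2}\right) = -3 + \left(-123 + 1\right) = -3 - 122 = -125$)
$g^{2} = \left(-125\right)^{2} = 15625$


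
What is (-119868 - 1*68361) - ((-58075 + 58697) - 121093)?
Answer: -67758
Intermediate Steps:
(-119868 - 1*68361) - ((-58075 + 58697) - 121093) = (-119868 - 68361) - (622 - 121093) = -188229 - 1*(-120471) = -188229 + 120471 = -67758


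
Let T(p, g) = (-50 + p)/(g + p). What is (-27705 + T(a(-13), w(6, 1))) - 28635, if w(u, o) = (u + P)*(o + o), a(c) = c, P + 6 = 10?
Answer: -56349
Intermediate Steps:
P = 4 (P = -6 + 10 = 4)
w(u, o) = 2*o*(4 + u) (w(u, o) = (u + 4)*(o + o) = (4 + u)*(2*o) = 2*o*(4 + u))
T(p, g) = (-50 + p)/(g + p)
(-27705 + T(a(-13), w(6, 1))) - 28635 = (-27705 + (-50 - 13)/(2*1*(4 + 6) - 13)) - 28635 = (-27705 - 63/(2*1*10 - 13)) - 28635 = (-27705 - 63/(20 - 13)) - 28635 = (-27705 - 63/7) - 28635 = (-27705 + (1/7)*(-63)) - 28635 = (-27705 - 9) - 28635 = -27714 - 28635 = -56349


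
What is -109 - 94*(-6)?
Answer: 455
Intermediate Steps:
-109 - 94*(-6) = -109 + 564 = 455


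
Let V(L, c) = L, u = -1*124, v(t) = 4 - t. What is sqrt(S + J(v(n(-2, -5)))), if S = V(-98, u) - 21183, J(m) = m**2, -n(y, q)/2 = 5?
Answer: I*sqrt(21085) ≈ 145.21*I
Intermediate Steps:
n(y, q) = -10 (n(y, q) = -2*5 = -10)
u = -124
S = -21281 (S = -98 - 21183 = -21281)
sqrt(S + J(v(n(-2, -5)))) = sqrt(-21281 + (4 - 1*(-10))**2) = sqrt(-21281 + (4 + 10)**2) = sqrt(-21281 + 14**2) = sqrt(-21281 + 196) = sqrt(-21085) = I*sqrt(21085)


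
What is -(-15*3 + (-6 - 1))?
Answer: 52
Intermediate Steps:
-(-15*3 + (-6 - 1)) = -(-45 - 7) = -1*(-52) = 52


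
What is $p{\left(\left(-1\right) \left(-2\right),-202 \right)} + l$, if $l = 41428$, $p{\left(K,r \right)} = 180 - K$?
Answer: $41606$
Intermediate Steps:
$p{\left(\left(-1\right) \left(-2\right),-202 \right)} + l = \left(180 - \left(-1\right) \left(-2\right)\right) + 41428 = \left(180 - 2\right) + 41428 = 178 + 41428 = 41606$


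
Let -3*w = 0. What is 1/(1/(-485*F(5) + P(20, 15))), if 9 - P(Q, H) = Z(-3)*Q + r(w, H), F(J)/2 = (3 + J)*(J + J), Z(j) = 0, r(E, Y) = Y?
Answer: -77606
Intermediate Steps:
w = 0 (w = -⅓*0 = 0)
F(J) = 4*J*(3 + J) (F(J) = 2*((3 + J)*(J + J)) = 2*((3 + J)*(2*J)) = 2*(2*J*(3 + J)) = 4*J*(3 + J))
P(Q, H) = 9 - H (P(Q, H) = 9 - (0*Q + H) = 9 - (0 + H) = 9 - H)
1/(1/(-485*F(5) + P(20, 15))) = 1/(1/(-1940*5*(3 + 5) + (9 - 1*15))) = 1/(1/(-1940*5*8 + (9 - 15))) = 1/(1/(-485*160 - 6)) = 1/(1/(-77600 - 6)) = 1/(1/(-77606)) = 1/(-1/77606) = -77606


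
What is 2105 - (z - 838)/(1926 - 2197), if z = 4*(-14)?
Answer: 569561/271 ≈ 2101.7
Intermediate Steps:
z = -56
2105 - (z - 838)/(1926 - 2197) = 2105 - (-56 - 838)/(1926 - 2197) = 2105 - (-894)/(-271) = 2105 - (-894)*(-1)/271 = 2105 - 1*894/271 = 2105 - 894/271 = 569561/271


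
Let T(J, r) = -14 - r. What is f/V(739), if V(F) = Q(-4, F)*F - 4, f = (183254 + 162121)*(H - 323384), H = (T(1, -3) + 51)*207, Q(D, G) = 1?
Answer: -7255269600/49 ≈ -1.4807e+8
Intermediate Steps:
H = 8280 (H = ((-14 - 1*(-3)) + 51)*207 = ((-14 + 3) + 51)*207 = (-11 + 51)*207 = 40*207 = 8280)
f = -108829044000 (f = (183254 + 162121)*(8280 - 323384) = 345375*(-315104) = -108829044000)
V(F) = -4 + F (V(F) = 1*F - 4 = F - 4 = -4 + F)
f/V(739) = -108829044000/(-4 + 739) = -108829044000/735 = -108829044000*1/735 = -7255269600/49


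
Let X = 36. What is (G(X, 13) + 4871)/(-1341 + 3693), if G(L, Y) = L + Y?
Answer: 205/98 ≈ 2.0918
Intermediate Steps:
(G(X, 13) + 4871)/(-1341 + 3693) = ((36 + 13) + 4871)/(-1341 + 3693) = (49 + 4871)/2352 = 4920*(1/2352) = 205/98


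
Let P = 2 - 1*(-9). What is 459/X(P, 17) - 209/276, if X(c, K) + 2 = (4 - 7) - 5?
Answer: -64387/1380 ≈ -46.657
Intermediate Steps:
P = 11 (P = 2 + 9 = 11)
X(c, K) = -10 (X(c, K) = -2 + ((4 - 7) - 5) = -2 + (-3 - 5) = -2 - 8 = -10)
459/X(P, 17) - 209/276 = 459/(-10) - 209/276 = 459*(-⅒) - 209*1/276 = -459/10 - 209/276 = -64387/1380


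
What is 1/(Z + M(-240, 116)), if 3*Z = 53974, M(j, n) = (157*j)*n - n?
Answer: -3/13059014 ≈ -2.2973e-7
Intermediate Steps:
M(j, n) = -n + 157*j*n (M(j, n) = 157*j*n - n = -n + 157*j*n)
Z = 53974/3 (Z = (1/3)*53974 = 53974/3 ≈ 17991.)
1/(Z + M(-240, 116)) = 1/(53974/3 + 116*(-1 + 157*(-240))) = 1/(53974/3 + 116*(-1 - 37680)) = 1/(53974/3 + 116*(-37681)) = 1/(53974/3 - 4370996) = 1/(-13059014/3) = -3/13059014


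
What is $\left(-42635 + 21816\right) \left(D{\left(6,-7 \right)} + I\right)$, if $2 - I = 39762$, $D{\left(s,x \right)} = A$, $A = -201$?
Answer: $831948059$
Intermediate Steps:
$D{\left(s,x \right)} = -201$
$I = -39760$ ($I = 2 - 39762 = -39760$)
$\left(-42635 + 21816\right) \left(D{\left(6,-7 \right)} + I\right) = \left(-42635 + 21816\right) \left(-201 - 39760\right) = \left(-20819\right) \left(-39961\right) = 831948059$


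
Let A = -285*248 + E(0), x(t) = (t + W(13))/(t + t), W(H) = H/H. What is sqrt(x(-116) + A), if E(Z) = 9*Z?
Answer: I*sqrt(951063410)/116 ≈ 265.86*I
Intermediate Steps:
W(H) = 1
x(t) = (1 + t)/(2*t) (x(t) = (t + 1)/(t + t) = (1 + t)/((2*t)) = (1 + t)*(1/(2*t)) = (1 + t)/(2*t))
A = -70680 (A = -285*248 + 9*0 = -70680 + 0 = -70680)
sqrt(x(-116) + A) = sqrt((1/2)*(1 - 116)/(-116) - 70680) = sqrt((1/2)*(-1/116)*(-115) - 70680) = sqrt(115/232 - 70680) = sqrt(-16397645/232) = I*sqrt(951063410)/116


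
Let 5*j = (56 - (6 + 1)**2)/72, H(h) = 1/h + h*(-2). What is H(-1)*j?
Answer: 7/360 ≈ 0.019444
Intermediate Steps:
H(h) = 1/h - 2*h
j = 7/360 (j = ((56 - (6 + 1)**2)/72)/5 = ((56 - 1*7**2)*(1/72))/5 = ((56 - 1*49)*(1/72))/5 = ((56 - 49)*(1/72))/5 = (7*(1/72))/5 = (1/5)*(7/72) = 7/360 ≈ 0.019444)
H(-1)*j = (1/(-1) - 2*(-1))*(7/360) = (-1 + 2)*(7/360) = 1*(7/360) = 7/360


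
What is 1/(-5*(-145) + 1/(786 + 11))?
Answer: 797/577826 ≈ 0.0013793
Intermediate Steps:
1/(-5*(-145) + 1/(786 + 11)) = 1/(725 + 1/797) = 1/(577826/797) = 797/577826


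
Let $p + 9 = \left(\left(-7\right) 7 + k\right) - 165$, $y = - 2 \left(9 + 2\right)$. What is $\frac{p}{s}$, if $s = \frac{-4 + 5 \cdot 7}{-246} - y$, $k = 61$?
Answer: $- \frac{39852}{5381} \approx -7.4061$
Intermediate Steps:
$y = -22$ ($y = \left(-2\right) 11 = -22$)
$p = -162$ ($p = -9 + \left(\left(\left(-7\right) 7 + 61\right) - 165\right) = -9 + \left(\left(-49 + 61\right) - 165\right) = -9 + \left(12 - 165\right) = -9 - 153 = -162$)
$s = \frac{5381}{246}$ ($s = \frac{-4 + 5 \cdot 7}{-246} - -22 = \left(-4 + 35\right) \left(- \frac{1}{246}\right) + 22 = 31 \left(- \frac{1}{246}\right) + 22 = - \frac{31}{246} + 22 = \frac{5381}{246} \approx 21.874$)
$\frac{p}{s} = - \frac{162}{\frac{5381}{246}} = \left(-162\right) \frac{246}{5381} = - \frac{39852}{5381}$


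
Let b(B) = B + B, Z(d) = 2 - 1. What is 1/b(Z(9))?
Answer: ½ ≈ 0.50000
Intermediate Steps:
Z(d) = 1
b(B) = 2*B
1/b(Z(9)) = 1/(2*1) = 1/2 = ½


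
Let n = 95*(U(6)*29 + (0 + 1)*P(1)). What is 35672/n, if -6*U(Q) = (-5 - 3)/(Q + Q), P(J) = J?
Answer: 160524/1805 ≈ 88.933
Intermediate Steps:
U(Q) = 2/(3*Q) (U(Q) = -(-5 - 3)/(6*(Q + Q)) = -(-4)/(3*(2*Q)) = -(-4)*1/(2*Q)/3 = -(-2)/(3*Q) = 2/(3*Q))
n = 3610/9 (n = 95*(((⅔)/6)*29 + (0 + 1)*1) = 95*(((⅔)*(⅙))*29 + 1*1) = 95*((⅑)*29 + 1) = 95*(29/9 + 1) = 95*(38/9) = 3610/9 ≈ 401.11)
35672/n = 35672/(3610/9) = 35672*(9/3610) = 160524/1805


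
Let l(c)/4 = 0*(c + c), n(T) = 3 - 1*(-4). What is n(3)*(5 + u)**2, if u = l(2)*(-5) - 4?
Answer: 7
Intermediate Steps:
n(T) = 7 (n(T) = 3 + 4 = 7)
l(c) = 0 (l(c) = 4*(0*(c + c)) = 4*(0*(2*c)) = 4*0 = 0)
u = -4 (u = 0*(-5) - 4 = 0 - 4 = -4)
n(3)*(5 + u)**2 = 7*(5 - 4)**2 = 7*1**2 = 7*1 = 7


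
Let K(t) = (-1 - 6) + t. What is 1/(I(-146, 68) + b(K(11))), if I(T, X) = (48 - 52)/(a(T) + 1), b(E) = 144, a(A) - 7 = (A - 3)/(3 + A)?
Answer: 1293/185620 ≈ 0.0069658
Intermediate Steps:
a(A) = 7 + (-3 + A)/(3 + A) (a(A) = 7 + (A - 3)/(3 + A) = 7 + (-3 + A)/(3 + A))
K(t) = -7 + t
I(T, X) = -4/(1 + 2*(9 + 4*T)/(3 + T)) (I(T, X) = (48 - 52)/(2*(9 + 4*T)/(3 + T) + 1) = -4/(1 + 2*(9 + 4*T)/(3 + T)))
1/(I(-146, 68) + b(K(11))) = 1/(4*(-3 - 1*(-146))/(3*(7 + 3*(-146))) + 144) = 1/(4*(-3 + 146)/(3*(7 - 438)) + 144) = 1/((4/3)*143/(-431) + 144) = 1/((4/3)*(-1/431)*143 + 144) = 1/(-572/1293 + 144) = 1/(185620/1293) = 1293/185620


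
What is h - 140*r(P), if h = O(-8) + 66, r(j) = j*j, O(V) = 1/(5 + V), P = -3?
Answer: -3583/3 ≈ -1194.3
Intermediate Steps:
r(j) = j²
h = 197/3 (h = 1/(5 - 8) + 66 = 1/(-3) + 66 = -⅓ + 66 = 197/3 ≈ 65.667)
h - 140*r(P) = 197/3 - 140*(-3)² = 197/3 - 140*9 = 197/3 - 1260 = -3583/3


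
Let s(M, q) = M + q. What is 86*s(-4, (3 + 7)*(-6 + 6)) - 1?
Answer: -345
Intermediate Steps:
86*s(-4, (3 + 7)*(-6 + 6)) - 1 = 86*(-4 + (3 + 7)*(-6 + 6)) - 1 = 86*(-4 + 10*0) - 1 = 86*(-4 + 0) - 1 = 86*(-4) - 1 = -344 - 1 = -345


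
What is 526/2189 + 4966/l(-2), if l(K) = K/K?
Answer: 10871100/2189 ≈ 4966.2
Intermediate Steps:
l(K) = 1
526/2189 + 4966/l(-2) = 526/2189 + 4966/1 = 526*(1/2189) + 4966*1 = 526/2189 + 4966 = 10871100/2189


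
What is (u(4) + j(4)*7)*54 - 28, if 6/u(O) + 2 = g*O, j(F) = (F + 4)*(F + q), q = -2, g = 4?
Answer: 42302/7 ≈ 6043.1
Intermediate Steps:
j(F) = (-2 + F)*(4 + F) (j(F) = (F + 4)*(F - 2) = (4 + F)*(-2 + F) = (-2 + F)*(4 + F))
u(O) = 6/(-2 + 4*O)
(u(4) + j(4)*7)*54 - 28 = (3/(-1 + 2*4) + (-8 + 4² + 2*4)*7)*54 - 28 = (3/(-1 + 8) + (-8 + 16 + 8)*7)*54 - 28 = (3/7 + 16*7)*54 - 28 = (3*(⅐) + 112)*54 - 28 = (3/7 + 112)*54 - 28 = (787/7)*54 - 28 = 42498/7 - 28 = 42302/7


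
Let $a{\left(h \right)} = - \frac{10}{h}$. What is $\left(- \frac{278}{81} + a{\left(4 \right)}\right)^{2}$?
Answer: $\frac{923521}{26244} \approx 35.19$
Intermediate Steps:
$\left(- \frac{278}{81} + a{\left(4 \right)}\right)^{2} = \left(- \frac{278}{81} - \frac{10}{4}\right)^{2} = \left(\left(-278\right) \frac{1}{81} - \frac{5}{2}\right)^{2} = \left(- \frac{278}{81} - \frac{5}{2}\right)^{2} = \left(- \frac{961}{162}\right)^{2} = \frac{923521}{26244}$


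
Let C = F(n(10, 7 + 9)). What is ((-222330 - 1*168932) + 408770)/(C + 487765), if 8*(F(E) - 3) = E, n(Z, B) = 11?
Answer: 140064/3902155 ≈ 0.035894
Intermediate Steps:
F(E) = 3 + E/8
C = 35/8 (C = 3 + (⅛)*11 = 3 + 11/8 = 35/8 ≈ 4.3750)
((-222330 - 1*168932) + 408770)/(C + 487765) = ((-222330 - 1*168932) + 408770)/(35/8 + 487765) = ((-222330 - 168932) + 408770)/(3902155/8) = (-391262 + 408770)*(8/3902155) = 17508*(8/3902155) = 140064/3902155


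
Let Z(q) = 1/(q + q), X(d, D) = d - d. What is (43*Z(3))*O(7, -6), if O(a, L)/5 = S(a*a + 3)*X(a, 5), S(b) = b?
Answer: 0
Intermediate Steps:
X(d, D) = 0
Z(q) = 1/(2*q)
O(a, L) = 0 (O(a, L) = 5*((a*a + 3)*0) = 5*((a² + 3)*0) = 5*((3 + a²)*0) = 5*0 = 0)
(43*Z(3))*O(7, -6) = (43*((½)/3))*0 = (43*((½)*(⅓)))*0 = (43*(⅙))*0 = (43/6)*0 = 0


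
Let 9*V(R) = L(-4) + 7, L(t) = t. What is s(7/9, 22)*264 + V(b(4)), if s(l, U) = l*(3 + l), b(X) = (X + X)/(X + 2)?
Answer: 20953/27 ≈ 776.04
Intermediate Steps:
b(X) = 2*X/(2 + X) (b(X) = (2*X)/(2 + X) = 2*X/(2 + X))
V(R) = ⅓ (V(R) = (-4 + 7)/9 = (⅑)*3 = ⅓)
s(7/9, 22)*264 + V(b(4)) = ((7/9)*(3 + 7/9))*264 + ⅓ = ((7*(⅑))*(3 + 7*(⅑)))*264 + ⅓ = (7*(3 + 7/9)/9)*264 + ⅓ = ((7/9)*(34/9))*264 + ⅓ = (238/81)*264 + ⅓ = 20944/27 + ⅓ = 20953/27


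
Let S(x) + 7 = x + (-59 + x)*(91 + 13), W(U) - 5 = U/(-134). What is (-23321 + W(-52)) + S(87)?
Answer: -1361682/67 ≈ -20324.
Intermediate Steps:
W(U) = 5 - U/134 (W(U) = 5 + U/(-134) = 5 + U*(-1/134) = 5 - U/134)
S(x) = -6143 + 105*x (S(x) = -7 + (x + (-59 + x)*(91 + 13)) = -7 + (x + (-59 + x)*104) = -7 + (x + (-6136 + 104*x)) = -7 + (-6136 + 105*x) = -6143 + 105*x)
(-23321 + W(-52)) + S(87) = (-23321 + (5 - 1/134*(-52))) + (-6143 + 105*87) = (-23321 + (5 + 26/67)) + (-6143 + 9135) = (-23321 + 361/67) + 2992 = -1562146/67 + 2992 = -1361682/67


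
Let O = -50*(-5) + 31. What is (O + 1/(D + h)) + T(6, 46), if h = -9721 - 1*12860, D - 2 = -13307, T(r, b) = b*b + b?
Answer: 87669497/35886 ≈ 2443.0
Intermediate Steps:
T(r, b) = b + b**2 (T(r, b) = b**2 + b = b + b**2)
D = -13305 (D = 2 - 13307 = -13305)
h = -22581 (h = -9721 - 12860 = -22581)
O = 281 (O = 250 + 31 = 281)
(O + 1/(D + h)) + T(6, 46) = (281 + 1/(-13305 - 22581)) + 46*(1 + 46) = (281 + 1/(-35886)) + 46*47 = (281 - 1/35886) + 2162 = 10083965/35886 + 2162 = 87669497/35886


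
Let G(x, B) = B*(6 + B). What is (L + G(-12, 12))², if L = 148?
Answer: 132496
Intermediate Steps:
(L + G(-12, 12))² = (148 + 12*(6 + 12))² = (148 + 12*18)² = (148 + 216)² = 364² = 132496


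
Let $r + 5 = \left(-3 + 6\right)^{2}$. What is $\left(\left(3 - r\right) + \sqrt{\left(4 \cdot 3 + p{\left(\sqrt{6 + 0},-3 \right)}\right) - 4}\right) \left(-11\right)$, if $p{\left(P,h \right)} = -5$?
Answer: $11 - 11 \sqrt{3} \approx -8.0526$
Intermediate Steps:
$r = 4$ ($r = -5 + \left(-3 + 6\right)^{2} = -5 + 3^{2} = -5 + 9 = 4$)
$\left(\left(3 - r\right) + \sqrt{\left(4 \cdot 3 + p{\left(\sqrt{6 + 0},-3 \right)}\right) - 4}\right) \left(-11\right) = \left(\left(3 - 4\right) + \sqrt{\left(4 \cdot 3 - 5\right) - 4}\right) \left(-11\right) = \left(\left(3 - 4\right) + \sqrt{\left(12 - 5\right) - 4}\right) \left(-11\right) = \left(-1 + \sqrt{7 - 4}\right) \left(-11\right) = \left(-1 + \sqrt{3}\right) \left(-11\right) = 11 - 11 \sqrt{3}$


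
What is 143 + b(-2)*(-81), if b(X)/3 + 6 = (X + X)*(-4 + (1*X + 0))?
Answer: -4231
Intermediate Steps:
b(X) = -18 + 6*X*(-4 + X) (b(X) = -18 + 3*((X + X)*(-4 + (1*X + 0))) = -18 + 3*((2*X)*(-4 + (X + 0))) = -18 + 3*((2*X)*(-4 + X)) = -18 + 3*(2*X*(-4 + X)) = -18 + 6*X*(-4 + X))
143 + b(-2)*(-81) = 143 + (-18 - 24*(-2) + 6*(-2)²)*(-81) = 143 + (-18 + 48 + 6*4)*(-81) = 143 + (-18 + 48 + 24)*(-81) = 143 + 54*(-81) = 143 - 4374 = -4231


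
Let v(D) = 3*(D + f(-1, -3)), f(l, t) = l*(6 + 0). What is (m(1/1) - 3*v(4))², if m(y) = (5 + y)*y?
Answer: 576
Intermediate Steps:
f(l, t) = 6*l (f(l, t) = l*6 = 6*l)
v(D) = -18 + 3*D (v(D) = 3*(D + 6*(-1)) = 3*(D - 6) = 3*(-6 + D) = -18 + 3*D)
m(y) = y*(5 + y)
(m(1/1) - 3*v(4))² = ((5 + 1/1)/1 - 3*(-18 + 3*4))² = (1*(5 + 1) - 3*(-18 + 12))² = (1*6 - 3*(-6))² = (6 + 18)² = 24² = 576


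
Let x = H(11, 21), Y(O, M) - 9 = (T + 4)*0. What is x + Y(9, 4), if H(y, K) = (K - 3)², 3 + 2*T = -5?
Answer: 333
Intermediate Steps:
T = -4 (T = -3/2 + (½)*(-5) = -3/2 - 5/2 = -4)
H(y, K) = (-3 + K)²
Y(O, M) = 9 (Y(O, M) = 9 + (-4 + 4)*0 = 9 + 0*0 = 9 + 0 = 9)
x = 324 (x = (-3 + 21)² = 18² = 324)
x + Y(9, 4) = 324 + 9 = 333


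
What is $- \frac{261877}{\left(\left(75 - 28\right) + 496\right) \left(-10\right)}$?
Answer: $\frac{261877}{5430} \approx 48.228$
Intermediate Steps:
$- \frac{261877}{\left(\left(75 - 28\right) + 496\right) \left(-10\right)} = - \frac{261877}{\left(47 + 496\right) \left(-10\right)} = - \frac{261877}{543 \left(-10\right)} = - \frac{261877}{-5430} = \left(-261877\right) \left(- \frac{1}{5430}\right) = \frac{261877}{5430}$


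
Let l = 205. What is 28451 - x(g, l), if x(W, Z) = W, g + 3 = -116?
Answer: 28570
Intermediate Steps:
g = -119 (g = -3 - 116 = -119)
28451 - x(g, l) = 28451 - 1*(-119) = 28451 + 119 = 28570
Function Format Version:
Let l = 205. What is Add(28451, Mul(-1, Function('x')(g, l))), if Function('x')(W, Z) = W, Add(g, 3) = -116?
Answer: 28570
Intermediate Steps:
g = -119 (g = Add(-3, -116) = -119)
Add(28451, Mul(-1, Function('x')(g, l))) = Add(28451, Mul(-1, -119)) = Add(28451, 119) = 28570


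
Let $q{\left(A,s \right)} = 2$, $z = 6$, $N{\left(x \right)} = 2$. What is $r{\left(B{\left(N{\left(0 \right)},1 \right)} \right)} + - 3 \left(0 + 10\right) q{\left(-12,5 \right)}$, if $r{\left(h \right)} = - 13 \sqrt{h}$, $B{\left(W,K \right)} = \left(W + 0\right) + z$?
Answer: $-60 - 26 \sqrt{2} \approx -96.77$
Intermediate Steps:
$B{\left(W,K \right)} = 6 + W$ ($B{\left(W,K \right)} = \left(W + 0\right) + 6 = W + 6 = 6 + W$)
$r{\left(B{\left(N{\left(0 \right)},1 \right)} \right)} + - 3 \left(0 + 10\right) q{\left(-12,5 \right)} = - 13 \sqrt{6 + 2} + - 3 \left(0 + 10\right) 2 = - 13 \sqrt{8} + \left(-3\right) 10 \cdot 2 = - 13 \cdot 2 \sqrt{2} - 60 = - 26 \sqrt{2} - 60 = -60 - 26 \sqrt{2}$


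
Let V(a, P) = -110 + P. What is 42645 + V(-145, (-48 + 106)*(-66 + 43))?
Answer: 41201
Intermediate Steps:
42645 + V(-145, (-48 + 106)*(-66 + 43)) = 42645 + (-110 + (-48 + 106)*(-66 + 43)) = 42645 + (-110 + 58*(-23)) = 42645 + (-110 - 1334) = 42645 - 1444 = 41201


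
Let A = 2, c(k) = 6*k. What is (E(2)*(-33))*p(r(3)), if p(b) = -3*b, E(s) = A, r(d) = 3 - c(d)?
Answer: -2970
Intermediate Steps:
r(d) = 3 - 6*d
E(s) = 2
(E(2)*(-33))*p(r(3)) = (2*(-33))*(-3*(3 - 6*3)) = -(-198)*(3 - 18) = -(-198)*(-15) = -66*45 = -2970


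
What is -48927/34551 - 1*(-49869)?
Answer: 574324964/11517 ≈ 49868.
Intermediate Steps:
-48927/34551 - 1*(-49869) = -48927*1/34551 + 49869 = -16309/11517 + 49869 = 574324964/11517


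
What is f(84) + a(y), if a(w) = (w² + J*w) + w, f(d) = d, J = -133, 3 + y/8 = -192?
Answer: 2639604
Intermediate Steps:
y = -1560 (y = -24 + 8*(-192) = -24 - 1536 = -1560)
a(w) = w² - 132*w (a(w) = (w² - 133*w) + w = w² - 132*w)
f(84) + a(y) = 84 - 1560*(-132 - 1560) = 84 - 1560*(-1692) = 84 + 2639520 = 2639604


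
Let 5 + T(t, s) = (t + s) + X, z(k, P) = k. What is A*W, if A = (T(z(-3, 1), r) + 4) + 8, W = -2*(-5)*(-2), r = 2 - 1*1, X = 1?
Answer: -120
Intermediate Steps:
r = 1 (r = 2 - 1 = 1)
W = -20 (W = 10*(-2) = -20)
T(t, s) = -4 + s + t (T(t, s) = -5 + ((t + s) + 1) = -5 + ((s + t) + 1) = -5 + (1 + s + t) = -4 + s + t)
A = 6 (A = ((-4 + 1 - 3) + 4) + 8 = (-6 + 4) + 8 = -2 + 8 = 6)
A*W = 6*(-20) = -120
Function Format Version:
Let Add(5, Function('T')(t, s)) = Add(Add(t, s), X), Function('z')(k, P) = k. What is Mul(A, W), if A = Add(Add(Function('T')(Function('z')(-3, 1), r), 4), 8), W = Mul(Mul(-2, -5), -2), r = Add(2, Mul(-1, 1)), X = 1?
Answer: -120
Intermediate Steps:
r = 1 (r = Add(2, -1) = 1)
W = -20 (W = Mul(10, -2) = -20)
Function('T')(t, s) = Add(-4, s, t) (Function('T')(t, s) = Add(-5, Add(Add(t, s), 1)) = Add(-5, Add(Add(s, t), 1)) = Add(-5, Add(1, s, t)) = Add(-4, s, t))
A = 6 (A = Add(Add(Add(-4, 1, -3), 4), 8) = Add(Add(-6, 4), 8) = Add(-2, 8) = 6)
Mul(A, W) = Mul(6, -20) = -120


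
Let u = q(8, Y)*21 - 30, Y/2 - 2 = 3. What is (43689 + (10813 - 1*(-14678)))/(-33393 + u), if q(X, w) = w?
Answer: -23060/11071 ≈ -2.0829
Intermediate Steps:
Y = 10 (Y = 4 + 2*3 = 4 + 6 = 10)
u = 180 (u = 10*21 - 30 = 210 - 30 = 180)
(43689 + (10813 - 1*(-14678)))/(-33393 + u) = (43689 + (10813 - 1*(-14678)))/(-33393 + 180) = (43689 + (10813 + 14678))/(-33213) = (43689 + 25491)*(-1/33213) = 69180*(-1/33213) = -23060/11071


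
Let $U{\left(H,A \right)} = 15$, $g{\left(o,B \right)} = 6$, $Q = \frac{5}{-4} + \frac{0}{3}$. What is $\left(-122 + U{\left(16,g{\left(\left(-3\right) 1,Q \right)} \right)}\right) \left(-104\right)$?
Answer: $11128$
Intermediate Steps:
$Q = - \frac{5}{4}$ ($Q = 5 \left(- \frac{1}{4}\right) + 0 \cdot \frac{1}{3} = - \frac{5}{4} + 0 = - \frac{5}{4} \approx -1.25$)
$\left(-122 + U{\left(16,g{\left(\left(-3\right) 1,Q \right)} \right)}\right) \left(-104\right) = \left(-122 + 15\right) \left(-104\right) = \left(-107\right) \left(-104\right) = 11128$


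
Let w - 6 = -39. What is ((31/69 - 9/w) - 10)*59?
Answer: -415478/759 ≈ -547.40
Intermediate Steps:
w = -33 (w = 6 - 39 = -33)
((31/69 - 9/w) - 10)*59 = ((31/69 - 9/(-33)) - 10)*59 = ((31*(1/69) - 9*(-1/33)) - 10)*59 = ((31/69 + 3/11) - 10)*59 = (548/759 - 10)*59 = -7042/759*59 = -415478/759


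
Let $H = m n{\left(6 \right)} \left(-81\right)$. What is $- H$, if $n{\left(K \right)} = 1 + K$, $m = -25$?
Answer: $-14175$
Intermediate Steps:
$H = 14175$ ($H = - 25 \left(1 + 6\right) \left(-81\right) = \left(-25\right) 7 \left(-81\right) = \left(-175\right) \left(-81\right) = 14175$)
$- H = \left(-1\right) 14175 = -14175$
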